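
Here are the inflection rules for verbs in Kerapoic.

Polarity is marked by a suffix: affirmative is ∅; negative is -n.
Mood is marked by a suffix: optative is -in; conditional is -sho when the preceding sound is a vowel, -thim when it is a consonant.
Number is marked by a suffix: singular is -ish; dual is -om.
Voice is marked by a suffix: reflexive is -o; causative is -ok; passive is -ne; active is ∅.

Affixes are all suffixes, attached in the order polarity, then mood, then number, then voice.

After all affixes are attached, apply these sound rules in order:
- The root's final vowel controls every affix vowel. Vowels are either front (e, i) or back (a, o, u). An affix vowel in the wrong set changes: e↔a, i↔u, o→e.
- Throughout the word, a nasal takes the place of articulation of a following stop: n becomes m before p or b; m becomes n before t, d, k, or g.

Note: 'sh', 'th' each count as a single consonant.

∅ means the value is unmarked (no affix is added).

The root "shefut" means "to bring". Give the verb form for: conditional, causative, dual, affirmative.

shefutthumomok

polarity = affirmative: zero marking, form stays shefut.
Attach mood conditional -thim (after consonant 't') → shefutthim.
Attach number dual -om → shefutthimom.
Attach voice causative -ok → shefutthimomok.
Apply vowel harmony: shefutthimomok → shefutthumomok.
Nasal assimilation: no change.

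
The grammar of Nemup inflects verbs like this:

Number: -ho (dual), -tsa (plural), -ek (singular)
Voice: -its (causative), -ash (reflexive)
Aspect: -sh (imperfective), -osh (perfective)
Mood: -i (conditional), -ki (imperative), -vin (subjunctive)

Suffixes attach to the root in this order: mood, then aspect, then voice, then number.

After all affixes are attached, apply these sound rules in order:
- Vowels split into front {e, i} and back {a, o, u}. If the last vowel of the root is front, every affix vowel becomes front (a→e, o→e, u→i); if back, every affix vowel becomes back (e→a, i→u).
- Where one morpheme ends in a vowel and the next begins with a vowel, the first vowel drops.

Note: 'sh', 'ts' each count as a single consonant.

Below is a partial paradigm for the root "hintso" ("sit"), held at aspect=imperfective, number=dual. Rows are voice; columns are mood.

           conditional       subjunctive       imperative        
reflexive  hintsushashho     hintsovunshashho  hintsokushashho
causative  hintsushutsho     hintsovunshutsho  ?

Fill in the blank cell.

Attach mood imperative -ki → hintsoki.
Attach aspect imperfective -sh → hintsokish.
Attach voice causative -its → hintsokishits.
Attach number dual -ho → hintsokishitsho.
Apply vowel harmony: hintsokishitsho → hintsokushutsho.
Vowel deletion: no change.

hintsokushutsho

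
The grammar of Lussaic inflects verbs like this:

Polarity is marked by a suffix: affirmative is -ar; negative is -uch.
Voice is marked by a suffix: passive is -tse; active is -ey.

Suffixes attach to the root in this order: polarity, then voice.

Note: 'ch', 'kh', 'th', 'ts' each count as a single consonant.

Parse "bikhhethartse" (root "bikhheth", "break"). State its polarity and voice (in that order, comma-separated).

Segment: bikhheth-ar-tse.
polarity: -ar → affirmative.
voice: -tse → passive.

affirmative, passive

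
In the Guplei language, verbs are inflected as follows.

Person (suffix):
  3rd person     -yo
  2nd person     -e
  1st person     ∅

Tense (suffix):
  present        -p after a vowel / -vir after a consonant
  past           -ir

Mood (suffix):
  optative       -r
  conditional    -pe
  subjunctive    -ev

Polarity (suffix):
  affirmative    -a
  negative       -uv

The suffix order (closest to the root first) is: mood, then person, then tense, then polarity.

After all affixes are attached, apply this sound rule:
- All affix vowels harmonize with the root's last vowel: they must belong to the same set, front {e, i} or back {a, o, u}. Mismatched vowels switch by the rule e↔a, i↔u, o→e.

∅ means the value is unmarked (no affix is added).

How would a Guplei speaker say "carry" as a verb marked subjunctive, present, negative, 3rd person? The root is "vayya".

vayyaavyopuv

Attach mood subjunctive -ev → vayyaev.
Attach person 3rd person -yo → vayyaevyo.
Attach tense present -p (after vowel 'o') → vayyaevyop.
Attach polarity negative -uv → vayyaevyopuv.
Apply vowel harmony: vayyaevyopuv → vayyaavyopuv.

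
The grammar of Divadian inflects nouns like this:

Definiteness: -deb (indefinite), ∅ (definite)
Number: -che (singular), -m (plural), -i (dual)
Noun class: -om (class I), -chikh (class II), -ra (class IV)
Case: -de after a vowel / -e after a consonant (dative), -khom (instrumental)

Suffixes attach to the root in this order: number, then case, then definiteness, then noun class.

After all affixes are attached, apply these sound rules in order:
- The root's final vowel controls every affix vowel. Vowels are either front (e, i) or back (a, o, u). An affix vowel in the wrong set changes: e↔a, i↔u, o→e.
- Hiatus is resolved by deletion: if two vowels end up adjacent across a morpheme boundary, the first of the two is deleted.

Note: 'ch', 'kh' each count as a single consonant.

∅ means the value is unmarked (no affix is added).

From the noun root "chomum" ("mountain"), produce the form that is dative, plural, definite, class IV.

Attach number plural -m → chomumm.
Attach case dative -e (after consonant 'm') → chomumme.
definiteness = definite: zero marking, form stays chomumme.
Attach noun class class IV -ra → chomummera.
Apply vowel harmony: chomummera → chomummara.
Vowel deletion: no change.

chomummara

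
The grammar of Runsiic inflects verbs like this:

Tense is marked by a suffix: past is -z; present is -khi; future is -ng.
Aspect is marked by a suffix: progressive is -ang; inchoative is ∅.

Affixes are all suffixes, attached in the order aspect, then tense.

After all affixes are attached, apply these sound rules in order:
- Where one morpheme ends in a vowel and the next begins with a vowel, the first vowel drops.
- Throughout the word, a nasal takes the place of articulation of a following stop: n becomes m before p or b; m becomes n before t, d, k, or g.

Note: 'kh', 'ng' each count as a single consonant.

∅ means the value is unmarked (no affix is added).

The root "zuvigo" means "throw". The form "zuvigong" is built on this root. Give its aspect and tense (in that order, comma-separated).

Segment: zuvigo-ng.
aspect: ∅ → inchoative.
tense: -ng → future.

inchoative, future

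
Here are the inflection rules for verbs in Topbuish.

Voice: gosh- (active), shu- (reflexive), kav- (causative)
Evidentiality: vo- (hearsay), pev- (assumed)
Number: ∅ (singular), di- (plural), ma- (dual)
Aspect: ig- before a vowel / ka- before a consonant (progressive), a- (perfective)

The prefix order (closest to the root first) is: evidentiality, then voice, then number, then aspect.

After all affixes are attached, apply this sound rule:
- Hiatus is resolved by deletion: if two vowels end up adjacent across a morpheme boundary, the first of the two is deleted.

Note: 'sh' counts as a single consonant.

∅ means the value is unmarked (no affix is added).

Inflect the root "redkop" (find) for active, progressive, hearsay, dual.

kamagoshvoredkop

Attach evidentiality hearsay vo- → voredkop.
Attach voice active gosh- → goshvoredkop.
Attach number dual ma- → magoshvoredkop.
Attach aspect progressive ka- (before consonant 'm') → kamagoshvoredkop.
Vowel deletion: no change.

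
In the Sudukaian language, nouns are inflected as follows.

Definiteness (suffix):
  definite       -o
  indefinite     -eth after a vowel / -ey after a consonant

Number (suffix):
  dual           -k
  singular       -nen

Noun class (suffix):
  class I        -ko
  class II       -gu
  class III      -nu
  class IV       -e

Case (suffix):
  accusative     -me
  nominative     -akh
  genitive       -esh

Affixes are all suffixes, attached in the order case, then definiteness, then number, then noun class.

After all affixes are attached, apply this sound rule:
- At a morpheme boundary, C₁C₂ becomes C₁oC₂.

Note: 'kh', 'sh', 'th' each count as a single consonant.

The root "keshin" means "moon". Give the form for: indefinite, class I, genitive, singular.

Attach case genitive -esh → keshinesh.
Attach definiteness indefinite -ey (after consonant 'sh') → keshineshey.
Attach number singular -nen → keshinesheynen.
Attach noun class class I -ko → keshinesheynenko.
Apply epenthesis: keshinesheynenko → keshinesheyonenoko.

keshinesheyonenoko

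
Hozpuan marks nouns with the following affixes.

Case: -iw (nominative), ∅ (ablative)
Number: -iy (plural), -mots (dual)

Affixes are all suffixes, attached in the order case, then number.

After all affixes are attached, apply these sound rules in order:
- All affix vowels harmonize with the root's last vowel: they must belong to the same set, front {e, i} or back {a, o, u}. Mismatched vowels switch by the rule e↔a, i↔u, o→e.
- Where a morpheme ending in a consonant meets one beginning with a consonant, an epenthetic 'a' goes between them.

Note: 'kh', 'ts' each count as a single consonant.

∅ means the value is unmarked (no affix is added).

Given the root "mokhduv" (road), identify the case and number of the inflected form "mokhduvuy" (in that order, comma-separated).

Segment: mokhduv-iy.
case: ∅ → ablative.
number: -iy → plural.

ablative, plural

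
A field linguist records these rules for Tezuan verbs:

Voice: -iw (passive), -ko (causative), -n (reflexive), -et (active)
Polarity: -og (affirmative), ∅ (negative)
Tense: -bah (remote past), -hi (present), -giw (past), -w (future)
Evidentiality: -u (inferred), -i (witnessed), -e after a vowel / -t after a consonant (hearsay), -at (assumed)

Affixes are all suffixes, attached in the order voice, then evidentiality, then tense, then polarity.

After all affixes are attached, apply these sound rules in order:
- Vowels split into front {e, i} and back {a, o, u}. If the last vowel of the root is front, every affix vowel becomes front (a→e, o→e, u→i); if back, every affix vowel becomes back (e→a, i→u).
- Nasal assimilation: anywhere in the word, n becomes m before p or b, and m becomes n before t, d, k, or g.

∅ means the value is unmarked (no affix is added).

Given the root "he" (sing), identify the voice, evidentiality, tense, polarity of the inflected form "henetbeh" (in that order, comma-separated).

Segment: he-n-at-bah.
voice: -n → reflexive.
evidentiality: -at → assumed.
tense: -bah → remote past.
polarity: ∅ → negative.

reflexive, assumed, remote past, negative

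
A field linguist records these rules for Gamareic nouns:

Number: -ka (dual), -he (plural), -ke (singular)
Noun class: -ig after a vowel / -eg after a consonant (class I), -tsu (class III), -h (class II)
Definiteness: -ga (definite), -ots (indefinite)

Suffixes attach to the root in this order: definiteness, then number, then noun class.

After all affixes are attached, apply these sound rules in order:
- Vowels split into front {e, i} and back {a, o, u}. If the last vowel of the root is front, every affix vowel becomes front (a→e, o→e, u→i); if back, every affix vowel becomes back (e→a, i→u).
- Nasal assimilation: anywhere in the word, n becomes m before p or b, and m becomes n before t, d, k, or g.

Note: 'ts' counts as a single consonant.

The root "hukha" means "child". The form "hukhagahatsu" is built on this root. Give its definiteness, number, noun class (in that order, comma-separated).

definite, plural, class III

Segment: hukha-ga-he-tsu.
definiteness: -ga → definite.
number: -he → plural.
noun class: -tsu → class III.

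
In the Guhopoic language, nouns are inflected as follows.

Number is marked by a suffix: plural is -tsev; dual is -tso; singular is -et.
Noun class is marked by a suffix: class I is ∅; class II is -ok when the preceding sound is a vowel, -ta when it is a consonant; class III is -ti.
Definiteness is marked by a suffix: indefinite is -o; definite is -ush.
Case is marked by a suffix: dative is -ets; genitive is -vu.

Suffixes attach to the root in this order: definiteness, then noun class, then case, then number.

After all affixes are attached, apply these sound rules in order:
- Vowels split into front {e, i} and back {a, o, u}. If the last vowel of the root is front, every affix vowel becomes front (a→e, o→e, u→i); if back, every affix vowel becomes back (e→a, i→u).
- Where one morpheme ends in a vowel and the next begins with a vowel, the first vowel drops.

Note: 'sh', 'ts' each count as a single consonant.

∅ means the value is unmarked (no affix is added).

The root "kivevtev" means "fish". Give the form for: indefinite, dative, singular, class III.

kivevtevetetset

Attach definiteness indefinite -o → kivevtevo.
Attach noun class class III -ti → kivevtevoti.
Attach case dative -ets → kivevtevotiets.
Attach number singular -et → kivevtevotietset.
Apply vowel harmony: kivevtevotietset → kivevtevetietset.
Apply vowel deletion: kivevtevetietset → kivevtevetetset.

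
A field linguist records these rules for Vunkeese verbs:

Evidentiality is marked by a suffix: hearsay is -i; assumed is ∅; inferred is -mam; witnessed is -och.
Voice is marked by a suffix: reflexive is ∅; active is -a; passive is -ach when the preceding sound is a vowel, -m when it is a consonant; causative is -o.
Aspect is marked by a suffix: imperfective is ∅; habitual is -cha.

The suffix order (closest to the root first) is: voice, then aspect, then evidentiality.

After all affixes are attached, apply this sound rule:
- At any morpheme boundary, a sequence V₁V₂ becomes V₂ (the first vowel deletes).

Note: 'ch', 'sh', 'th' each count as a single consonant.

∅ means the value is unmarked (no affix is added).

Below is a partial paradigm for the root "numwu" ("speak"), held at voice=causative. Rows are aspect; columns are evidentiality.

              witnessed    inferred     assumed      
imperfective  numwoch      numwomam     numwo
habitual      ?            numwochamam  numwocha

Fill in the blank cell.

Attach voice causative -o → numwuo.
Attach aspect habitual -cha → numwuocha.
Attach evidentiality witnessed -och → numwuochaoch.
Apply vowel deletion: numwuochaoch → numwochoch.

numwochoch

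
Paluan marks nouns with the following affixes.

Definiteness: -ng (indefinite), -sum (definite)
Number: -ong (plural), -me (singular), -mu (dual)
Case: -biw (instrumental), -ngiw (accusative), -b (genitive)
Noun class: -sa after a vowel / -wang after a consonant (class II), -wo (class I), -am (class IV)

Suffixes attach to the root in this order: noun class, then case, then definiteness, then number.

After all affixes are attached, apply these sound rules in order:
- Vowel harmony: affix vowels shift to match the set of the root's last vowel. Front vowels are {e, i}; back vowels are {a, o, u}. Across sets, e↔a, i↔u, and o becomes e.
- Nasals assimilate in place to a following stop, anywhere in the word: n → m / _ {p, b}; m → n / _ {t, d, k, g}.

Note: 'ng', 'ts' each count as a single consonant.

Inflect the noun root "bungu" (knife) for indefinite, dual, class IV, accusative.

bunguamnguwngmu

Attach noun class class IV -am → bunguam.
Attach case accusative -ngiw → bunguamngiw.
Attach definiteness indefinite -ng → bunguamngiwng.
Attach number dual -mu → bunguamngiwngmu.
Apply vowel harmony: bunguamngiwngmu → bunguamnguwngmu.
Nasal assimilation: no change.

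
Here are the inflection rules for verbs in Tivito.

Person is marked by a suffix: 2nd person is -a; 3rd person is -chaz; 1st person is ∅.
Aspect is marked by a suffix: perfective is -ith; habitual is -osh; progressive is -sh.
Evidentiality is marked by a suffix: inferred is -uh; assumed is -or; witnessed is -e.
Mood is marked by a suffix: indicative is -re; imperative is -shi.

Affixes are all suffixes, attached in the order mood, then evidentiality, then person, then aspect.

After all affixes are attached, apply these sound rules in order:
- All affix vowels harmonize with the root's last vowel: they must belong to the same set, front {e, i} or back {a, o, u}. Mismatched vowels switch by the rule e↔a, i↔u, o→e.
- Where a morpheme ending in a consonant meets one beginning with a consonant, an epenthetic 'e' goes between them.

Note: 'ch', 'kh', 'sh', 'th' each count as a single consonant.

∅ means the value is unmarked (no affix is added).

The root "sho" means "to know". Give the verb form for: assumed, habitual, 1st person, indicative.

Attach mood indicative -re → shore.
Attach evidentiality assumed -or → shoreor.
person = 1st person: zero marking, form stays shoreor.
Attach aspect habitual -osh → shoreorosh.
Apply vowel harmony: shoreorosh → shoraorosh.
Epenthesis: no change.

shoraorosh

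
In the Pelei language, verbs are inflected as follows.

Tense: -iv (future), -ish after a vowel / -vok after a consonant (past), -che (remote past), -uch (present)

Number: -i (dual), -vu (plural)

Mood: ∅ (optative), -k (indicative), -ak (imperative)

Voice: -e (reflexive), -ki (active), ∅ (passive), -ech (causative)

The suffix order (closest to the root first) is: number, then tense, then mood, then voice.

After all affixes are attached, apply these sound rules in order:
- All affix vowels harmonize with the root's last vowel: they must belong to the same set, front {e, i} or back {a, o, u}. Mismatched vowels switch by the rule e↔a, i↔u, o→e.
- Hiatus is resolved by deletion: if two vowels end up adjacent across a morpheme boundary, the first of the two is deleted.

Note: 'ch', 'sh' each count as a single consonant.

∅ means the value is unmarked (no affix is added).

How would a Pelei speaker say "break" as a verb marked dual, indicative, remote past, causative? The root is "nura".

Attach number dual -i → nurai.
Attach tense remote past -che → nuraiche.
Attach mood indicative -k → nuraichek.
Attach voice causative -ech → nuraichekech.
Apply vowel harmony: nuraichekech → nurauchakach.
Apply vowel deletion: nurauchakach → nuruchakach.

nuruchakach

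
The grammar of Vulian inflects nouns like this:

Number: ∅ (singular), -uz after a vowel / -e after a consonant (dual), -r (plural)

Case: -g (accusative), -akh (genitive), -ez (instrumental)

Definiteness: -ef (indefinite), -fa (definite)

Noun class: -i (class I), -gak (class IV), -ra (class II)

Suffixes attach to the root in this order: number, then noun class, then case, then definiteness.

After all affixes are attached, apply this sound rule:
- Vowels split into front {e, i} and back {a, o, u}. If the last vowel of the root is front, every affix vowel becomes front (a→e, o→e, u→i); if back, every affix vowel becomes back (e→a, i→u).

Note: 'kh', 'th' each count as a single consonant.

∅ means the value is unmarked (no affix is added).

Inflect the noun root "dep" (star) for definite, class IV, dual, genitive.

depegekekhfe

Attach number dual -e (after consonant 'p') → depe.
Attach noun class class IV -gak → depegak.
Attach case genitive -akh → depegakakh.
Attach definiteness definite -fa → depegakakhfa.
Apply vowel harmony: depegakakhfa → depegekekhfe.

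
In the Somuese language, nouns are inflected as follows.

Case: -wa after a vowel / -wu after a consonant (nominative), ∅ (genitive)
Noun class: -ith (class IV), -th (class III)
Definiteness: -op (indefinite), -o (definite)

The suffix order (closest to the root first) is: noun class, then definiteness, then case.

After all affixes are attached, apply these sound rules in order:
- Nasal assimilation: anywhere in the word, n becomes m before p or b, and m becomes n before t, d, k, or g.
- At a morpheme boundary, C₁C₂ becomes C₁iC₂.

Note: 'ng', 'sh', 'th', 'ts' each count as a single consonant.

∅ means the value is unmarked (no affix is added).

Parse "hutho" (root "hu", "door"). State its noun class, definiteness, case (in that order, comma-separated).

class III, definite, genitive

Segment: hu-th-o.
noun class: -th → class III.
definiteness: -o → definite.
case: ∅ → genitive.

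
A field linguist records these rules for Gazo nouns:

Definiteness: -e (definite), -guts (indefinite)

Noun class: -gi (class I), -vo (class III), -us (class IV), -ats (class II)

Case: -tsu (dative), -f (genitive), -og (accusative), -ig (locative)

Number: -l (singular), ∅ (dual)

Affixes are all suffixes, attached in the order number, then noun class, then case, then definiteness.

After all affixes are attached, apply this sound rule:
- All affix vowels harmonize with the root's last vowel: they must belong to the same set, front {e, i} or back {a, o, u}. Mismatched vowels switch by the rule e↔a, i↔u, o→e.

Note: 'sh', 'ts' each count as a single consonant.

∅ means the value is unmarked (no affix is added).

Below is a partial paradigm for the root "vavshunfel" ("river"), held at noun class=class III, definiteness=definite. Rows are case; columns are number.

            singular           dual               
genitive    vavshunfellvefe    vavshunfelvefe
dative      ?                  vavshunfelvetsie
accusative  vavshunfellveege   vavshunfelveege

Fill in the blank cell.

vavshunfellvetsie

Attach number singular -l → vavshunfell.
Attach noun class class III -vo → vavshunfellvo.
Attach case dative -tsu → vavshunfellvotsu.
Attach definiteness definite -e → vavshunfellvotsue.
Apply vowel harmony: vavshunfellvotsue → vavshunfellvetsie.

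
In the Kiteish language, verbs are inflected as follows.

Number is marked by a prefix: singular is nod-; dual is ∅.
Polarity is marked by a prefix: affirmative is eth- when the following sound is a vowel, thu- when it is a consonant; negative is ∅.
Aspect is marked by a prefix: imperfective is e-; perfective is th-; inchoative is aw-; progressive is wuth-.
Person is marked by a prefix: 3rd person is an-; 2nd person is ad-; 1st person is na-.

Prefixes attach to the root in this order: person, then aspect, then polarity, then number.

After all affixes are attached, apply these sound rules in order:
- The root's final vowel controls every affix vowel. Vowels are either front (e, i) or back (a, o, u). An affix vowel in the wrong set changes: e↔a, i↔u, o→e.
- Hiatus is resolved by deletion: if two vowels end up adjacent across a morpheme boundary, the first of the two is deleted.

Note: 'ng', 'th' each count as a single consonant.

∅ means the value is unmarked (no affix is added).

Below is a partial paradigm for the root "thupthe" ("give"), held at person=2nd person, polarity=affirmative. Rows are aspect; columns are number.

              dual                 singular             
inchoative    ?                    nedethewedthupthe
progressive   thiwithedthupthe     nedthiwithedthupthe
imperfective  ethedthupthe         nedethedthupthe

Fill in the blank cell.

Attach person 2nd person ad- → adthupthe.
Attach aspect inchoative aw- → awadthupthe.
Attach polarity affirmative eth- (before vowel 'a') → ethawadthupthe.
number = dual: zero marking, form stays ethawadthupthe.
Apply vowel harmony: ethawadthupthe → ethewedthupthe.
Vowel deletion: no change.

ethewedthupthe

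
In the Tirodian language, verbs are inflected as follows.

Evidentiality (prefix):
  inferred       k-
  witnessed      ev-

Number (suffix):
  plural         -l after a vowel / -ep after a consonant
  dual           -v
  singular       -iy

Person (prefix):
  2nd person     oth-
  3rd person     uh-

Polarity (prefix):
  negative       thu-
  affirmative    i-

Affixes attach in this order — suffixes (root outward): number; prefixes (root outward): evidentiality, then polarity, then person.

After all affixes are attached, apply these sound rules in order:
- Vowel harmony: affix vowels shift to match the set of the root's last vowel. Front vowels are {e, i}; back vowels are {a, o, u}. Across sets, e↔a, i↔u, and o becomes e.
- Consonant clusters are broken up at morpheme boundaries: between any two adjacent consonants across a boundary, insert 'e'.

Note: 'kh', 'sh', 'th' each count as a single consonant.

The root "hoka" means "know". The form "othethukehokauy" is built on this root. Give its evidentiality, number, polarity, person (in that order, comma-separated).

Segment: oth-thu-k-hoka-iy.
evidentiality: k- → inferred.
number: -iy → singular.
polarity: thu- → negative.
person: oth- → 2nd person.

inferred, singular, negative, 2nd person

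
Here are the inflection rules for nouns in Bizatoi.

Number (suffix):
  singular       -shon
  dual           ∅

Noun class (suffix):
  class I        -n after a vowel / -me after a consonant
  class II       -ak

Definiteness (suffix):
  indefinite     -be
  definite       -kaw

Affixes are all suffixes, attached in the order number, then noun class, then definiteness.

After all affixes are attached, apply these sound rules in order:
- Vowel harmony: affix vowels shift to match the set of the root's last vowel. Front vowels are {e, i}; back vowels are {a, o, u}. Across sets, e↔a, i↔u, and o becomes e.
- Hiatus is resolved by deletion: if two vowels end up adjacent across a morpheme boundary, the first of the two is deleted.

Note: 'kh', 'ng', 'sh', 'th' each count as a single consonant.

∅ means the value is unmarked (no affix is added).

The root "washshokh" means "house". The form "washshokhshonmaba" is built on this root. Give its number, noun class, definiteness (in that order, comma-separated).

singular, class I, indefinite

Segment: washshokh-shon-me-be.
number: -shon → singular.
noun class: -n/me → class I.
definiteness: -be → indefinite.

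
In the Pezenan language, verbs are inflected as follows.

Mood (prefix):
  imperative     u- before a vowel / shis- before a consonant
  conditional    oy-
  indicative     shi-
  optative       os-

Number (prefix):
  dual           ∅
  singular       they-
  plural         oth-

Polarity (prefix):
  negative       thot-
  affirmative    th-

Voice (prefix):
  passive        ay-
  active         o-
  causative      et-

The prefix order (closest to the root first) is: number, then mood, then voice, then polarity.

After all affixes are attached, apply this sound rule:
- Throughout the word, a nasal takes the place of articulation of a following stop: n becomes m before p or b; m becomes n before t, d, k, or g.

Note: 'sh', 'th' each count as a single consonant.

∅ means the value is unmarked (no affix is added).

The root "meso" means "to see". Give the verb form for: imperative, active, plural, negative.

Attach number plural oth- → othmeso.
Attach mood imperative u- (before vowel 'o') → uothmeso.
Attach voice active o- → ouothmeso.
Attach polarity negative thot- → thotouothmeso.
Nasal assimilation: no change.

thotouothmeso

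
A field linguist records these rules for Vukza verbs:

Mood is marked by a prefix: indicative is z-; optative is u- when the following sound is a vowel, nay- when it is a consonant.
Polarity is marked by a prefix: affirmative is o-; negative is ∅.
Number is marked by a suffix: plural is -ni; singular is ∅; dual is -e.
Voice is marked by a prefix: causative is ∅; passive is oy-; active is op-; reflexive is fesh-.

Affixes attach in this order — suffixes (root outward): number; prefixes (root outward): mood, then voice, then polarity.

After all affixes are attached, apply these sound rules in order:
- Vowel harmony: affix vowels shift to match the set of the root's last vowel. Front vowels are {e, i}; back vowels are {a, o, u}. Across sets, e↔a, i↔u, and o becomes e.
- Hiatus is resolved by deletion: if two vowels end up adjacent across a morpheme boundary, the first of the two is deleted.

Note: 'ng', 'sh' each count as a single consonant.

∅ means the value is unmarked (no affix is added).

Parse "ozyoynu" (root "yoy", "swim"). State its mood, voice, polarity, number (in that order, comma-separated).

indicative, causative, affirmative, plural

Segment: o-z-yoy-ni.
mood: z- → indicative.
voice: ∅ → causative.
polarity: o- → affirmative.
number: -ni → plural.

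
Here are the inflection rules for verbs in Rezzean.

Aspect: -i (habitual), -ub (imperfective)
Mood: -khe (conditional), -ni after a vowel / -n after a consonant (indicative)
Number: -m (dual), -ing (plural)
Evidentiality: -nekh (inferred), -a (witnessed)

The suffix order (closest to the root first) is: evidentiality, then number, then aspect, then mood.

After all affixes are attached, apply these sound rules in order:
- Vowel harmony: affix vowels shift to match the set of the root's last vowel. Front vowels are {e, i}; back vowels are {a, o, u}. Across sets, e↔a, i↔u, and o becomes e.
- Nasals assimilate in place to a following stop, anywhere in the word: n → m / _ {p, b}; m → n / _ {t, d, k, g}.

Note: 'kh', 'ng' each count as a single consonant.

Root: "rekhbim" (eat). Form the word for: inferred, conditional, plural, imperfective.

rekhbimnekhingibkhe

Attach evidentiality inferred -nekh → rekhbimnekh.
Attach number plural -ing → rekhbimnekhing.
Attach aspect imperfective -ub → rekhbimnekhingub.
Attach mood conditional -khe → rekhbimnekhingubkhe.
Apply vowel harmony: rekhbimnekhingubkhe → rekhbimnekhingibkhe.
Nasal assimilation: no change.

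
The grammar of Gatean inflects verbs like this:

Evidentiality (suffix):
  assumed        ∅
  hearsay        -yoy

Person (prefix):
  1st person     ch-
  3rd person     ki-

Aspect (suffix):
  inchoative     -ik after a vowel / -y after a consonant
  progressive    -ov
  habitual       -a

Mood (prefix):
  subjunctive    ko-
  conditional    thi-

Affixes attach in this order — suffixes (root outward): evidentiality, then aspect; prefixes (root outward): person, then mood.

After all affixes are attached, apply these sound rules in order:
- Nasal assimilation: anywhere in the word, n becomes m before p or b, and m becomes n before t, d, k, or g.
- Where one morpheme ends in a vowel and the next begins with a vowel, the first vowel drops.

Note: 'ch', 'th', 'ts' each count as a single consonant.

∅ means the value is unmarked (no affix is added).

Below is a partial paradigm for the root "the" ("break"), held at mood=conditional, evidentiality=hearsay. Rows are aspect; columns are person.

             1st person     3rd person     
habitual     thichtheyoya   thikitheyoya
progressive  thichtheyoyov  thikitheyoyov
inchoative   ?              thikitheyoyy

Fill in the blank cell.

Attach person 1st person ch- → chthe.
Attach mood conditional thi- → thichthe.
Attach evidentiality hearsay -yoy → thichtheyoy.
Attach aspect inchoative -y (after consonant 'y') → thichtheyoyy.
Nasal assimilation: no change.
Vowel deletion: no change.

thichtheyoyy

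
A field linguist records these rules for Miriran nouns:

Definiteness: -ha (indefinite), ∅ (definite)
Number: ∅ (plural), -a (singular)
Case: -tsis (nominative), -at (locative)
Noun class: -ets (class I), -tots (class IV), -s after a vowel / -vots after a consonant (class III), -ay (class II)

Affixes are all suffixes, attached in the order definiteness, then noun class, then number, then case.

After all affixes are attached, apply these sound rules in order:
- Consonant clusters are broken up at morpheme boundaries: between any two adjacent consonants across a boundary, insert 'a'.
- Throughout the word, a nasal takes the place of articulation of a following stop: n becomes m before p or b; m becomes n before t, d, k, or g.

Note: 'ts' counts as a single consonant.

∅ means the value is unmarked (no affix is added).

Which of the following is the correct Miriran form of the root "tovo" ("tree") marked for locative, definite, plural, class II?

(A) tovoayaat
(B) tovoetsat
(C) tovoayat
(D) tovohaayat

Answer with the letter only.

C

definiteness = definite: zero marking, form stays tovo.
Attach noun class class II -ay → tovoay.
number = plural: zero marking, form stays tovoay.
Attach case locative -at → tovoayat.
Epenthesis: no change.
Nasal assimilation: no change.
So the correct form is tovoayat, option (C).
(D) tovohaayat is wrong: it uses indefinite instead of definite for definiteness.
(A) tovoayaat is wrong: it uses singular instead of plural for number.
(B) tovoetsat is wrong: it uses class I instead of class II for noun class.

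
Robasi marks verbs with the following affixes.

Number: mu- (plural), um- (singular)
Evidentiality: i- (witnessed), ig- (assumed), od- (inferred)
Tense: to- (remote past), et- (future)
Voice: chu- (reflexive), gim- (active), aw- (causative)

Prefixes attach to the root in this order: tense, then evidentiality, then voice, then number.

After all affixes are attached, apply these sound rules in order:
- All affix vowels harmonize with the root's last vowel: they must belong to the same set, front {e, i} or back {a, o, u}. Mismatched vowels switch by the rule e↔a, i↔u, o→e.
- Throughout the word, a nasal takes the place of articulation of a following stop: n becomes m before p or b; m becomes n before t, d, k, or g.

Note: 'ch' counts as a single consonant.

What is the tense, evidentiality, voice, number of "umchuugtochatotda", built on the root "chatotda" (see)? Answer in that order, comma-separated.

Segment: um-chu-ig-to-chatotda.
tense: to- → remote past.
evidentiality: ig- → assumed.
voice: chu- → reflexive.
number: um- → singular.

remote past, assumed, reflexive, singular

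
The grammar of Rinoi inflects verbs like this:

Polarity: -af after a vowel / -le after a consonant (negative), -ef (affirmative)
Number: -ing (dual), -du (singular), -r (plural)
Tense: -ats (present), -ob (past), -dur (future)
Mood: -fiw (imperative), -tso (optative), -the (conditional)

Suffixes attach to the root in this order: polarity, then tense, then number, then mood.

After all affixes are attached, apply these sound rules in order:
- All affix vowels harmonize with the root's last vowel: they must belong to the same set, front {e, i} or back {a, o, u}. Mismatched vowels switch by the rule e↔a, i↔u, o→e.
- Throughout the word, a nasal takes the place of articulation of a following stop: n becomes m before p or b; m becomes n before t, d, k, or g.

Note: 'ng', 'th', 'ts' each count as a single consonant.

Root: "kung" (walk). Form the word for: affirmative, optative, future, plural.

kungafdurrtso

Attach polarity affirmative -ef → kungef.
Attach tense future -dur → kungefdur.
Attach number plural -r → kungefdurr.
Attach mood optative -tso → kungefdurrtso.
Apply vowel harmony: kungefdurrtso → kungafdurrtso.
Nasal assimilation: no change.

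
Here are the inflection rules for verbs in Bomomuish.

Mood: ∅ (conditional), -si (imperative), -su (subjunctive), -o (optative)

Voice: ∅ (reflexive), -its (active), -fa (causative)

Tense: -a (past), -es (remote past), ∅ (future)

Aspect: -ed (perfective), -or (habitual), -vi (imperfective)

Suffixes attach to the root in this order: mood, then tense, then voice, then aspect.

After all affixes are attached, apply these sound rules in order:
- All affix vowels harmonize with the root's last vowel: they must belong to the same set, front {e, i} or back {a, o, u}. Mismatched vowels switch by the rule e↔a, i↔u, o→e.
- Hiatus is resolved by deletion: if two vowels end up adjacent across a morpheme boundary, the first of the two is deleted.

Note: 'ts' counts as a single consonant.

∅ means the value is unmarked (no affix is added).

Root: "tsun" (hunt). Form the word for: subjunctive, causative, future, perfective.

tsunsufad

Attach mood subjunctive -su → tsunsu.
tense = future: zero marking, form stays tsunsu.
Attach voice causative -fa → tsunsufa.
Attach aspect perfective -ed → tsunsufaed.
Apply vowel harmony: tsunsufaed → tsunsufaad.
Apply vowel deletion: tsunsufaad → tsunsufad.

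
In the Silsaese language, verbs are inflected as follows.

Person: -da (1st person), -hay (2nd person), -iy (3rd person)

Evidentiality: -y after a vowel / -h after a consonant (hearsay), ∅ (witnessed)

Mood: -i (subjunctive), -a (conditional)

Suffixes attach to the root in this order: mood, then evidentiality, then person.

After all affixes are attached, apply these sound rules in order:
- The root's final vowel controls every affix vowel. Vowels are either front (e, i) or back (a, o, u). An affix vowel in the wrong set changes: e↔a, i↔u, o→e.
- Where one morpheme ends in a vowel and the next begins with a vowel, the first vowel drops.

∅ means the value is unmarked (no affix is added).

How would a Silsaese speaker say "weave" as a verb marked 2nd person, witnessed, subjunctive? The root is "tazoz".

tazozuhay

Attach mood subjunctive -i → tazozi.
evidentiality = witnessed: zero marking, form stays tazozi.
Attach person 2nd person -hay → tazozihay.
Apply vowel harmony: tazozihay → tazozuhay.
Vowel deletion: no change.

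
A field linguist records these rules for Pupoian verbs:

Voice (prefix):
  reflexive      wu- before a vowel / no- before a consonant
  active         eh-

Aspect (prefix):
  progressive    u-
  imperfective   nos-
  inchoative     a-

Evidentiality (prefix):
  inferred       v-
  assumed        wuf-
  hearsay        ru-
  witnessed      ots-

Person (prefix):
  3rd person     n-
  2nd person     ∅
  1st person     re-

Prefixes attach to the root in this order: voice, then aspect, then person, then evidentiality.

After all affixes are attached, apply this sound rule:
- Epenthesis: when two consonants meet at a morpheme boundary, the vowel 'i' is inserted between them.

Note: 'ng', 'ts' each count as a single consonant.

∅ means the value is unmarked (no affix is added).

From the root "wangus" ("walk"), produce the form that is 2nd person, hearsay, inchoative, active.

Attach voice active eh- → ehwangus.
Attach aspect inchoative a- → aehwangus.
person = 2nd person: zero marking, form stays aehwangus.
Attach evidentiality hearsay ru- → ruaehwangus.
Apply epenthesis: ruaehwangus → ruaehiwangus.

ruaehiwangus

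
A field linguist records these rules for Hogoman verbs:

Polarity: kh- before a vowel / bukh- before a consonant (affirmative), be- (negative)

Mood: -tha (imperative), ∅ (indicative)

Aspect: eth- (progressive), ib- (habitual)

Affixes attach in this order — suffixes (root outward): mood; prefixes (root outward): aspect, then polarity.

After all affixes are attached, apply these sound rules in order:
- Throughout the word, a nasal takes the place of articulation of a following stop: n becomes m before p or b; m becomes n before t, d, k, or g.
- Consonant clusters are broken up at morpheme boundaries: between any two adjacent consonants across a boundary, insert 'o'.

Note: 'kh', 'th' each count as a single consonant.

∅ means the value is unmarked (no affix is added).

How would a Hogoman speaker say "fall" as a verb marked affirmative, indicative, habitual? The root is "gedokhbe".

khibogedokhbe

mood = indicative: zero marking, form stays gedokhbe.
Attach aspect habitual ib- → ibgedokhbe.
Attach polarity affirmative kh- (before vowel 'i') → khibgedokhbe.
Nasal assimilation: no change.
Apply epenthesis: khibgedokhbe → khibogedokhbe.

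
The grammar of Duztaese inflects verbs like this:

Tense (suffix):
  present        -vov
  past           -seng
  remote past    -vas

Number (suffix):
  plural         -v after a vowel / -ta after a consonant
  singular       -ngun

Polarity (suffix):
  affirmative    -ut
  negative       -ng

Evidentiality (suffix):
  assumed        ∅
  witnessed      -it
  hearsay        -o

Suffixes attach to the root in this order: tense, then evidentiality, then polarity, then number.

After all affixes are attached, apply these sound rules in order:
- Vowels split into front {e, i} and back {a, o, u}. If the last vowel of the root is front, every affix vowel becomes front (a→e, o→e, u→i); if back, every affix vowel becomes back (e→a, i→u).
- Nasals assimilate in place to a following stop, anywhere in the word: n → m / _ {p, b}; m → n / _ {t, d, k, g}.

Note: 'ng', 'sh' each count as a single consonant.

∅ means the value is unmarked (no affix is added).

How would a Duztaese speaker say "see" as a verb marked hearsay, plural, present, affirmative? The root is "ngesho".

ngeshovovoutta

Attach tense present -vov → ngeshovov.
Attach evidentiality hearsay -o → ngeshovovo.
Attach polarity affirmative -ut → ngeshovovout.
Attach number plural -ta (after consonant 't') → ngeshovovoutta.
Vowel harmony: no change.
Nasal assimilation: no change.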